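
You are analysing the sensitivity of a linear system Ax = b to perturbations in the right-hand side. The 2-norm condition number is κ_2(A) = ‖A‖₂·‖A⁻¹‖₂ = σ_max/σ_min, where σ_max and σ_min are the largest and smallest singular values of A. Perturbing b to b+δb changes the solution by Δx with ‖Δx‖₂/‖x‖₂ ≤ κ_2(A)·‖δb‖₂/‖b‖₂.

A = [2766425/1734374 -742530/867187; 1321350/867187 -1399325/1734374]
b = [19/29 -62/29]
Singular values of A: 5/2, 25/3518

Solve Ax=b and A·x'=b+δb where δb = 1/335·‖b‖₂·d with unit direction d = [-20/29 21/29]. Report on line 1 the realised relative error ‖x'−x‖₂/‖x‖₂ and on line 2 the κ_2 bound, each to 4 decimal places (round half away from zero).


0.0033
1.0501

from the listed singular values, σ₁ = 5/2, σ_n = 25/3518
κ = σ_max/σ_min = (5/2)/(25/3518) = 351.8000
perturbation bound = 351.8000·1/335 = 1.0501
solve Ax = b  →  x = [-132.7953 -248.1412]
‖b‖₂ = 2.2361 and ‖x‖₂ = 281.4403
Δx = A⁻¹·δb where δb = 1/335·2.2361·d; ‖Δx‖ = 0.9393
dividing the unrounded norms, ‖Δx‖/‖x‖ = 0.0033
tightness: 0.0033 against a bound of 1.0501 (unrounded ratio ≈ 0.0032)


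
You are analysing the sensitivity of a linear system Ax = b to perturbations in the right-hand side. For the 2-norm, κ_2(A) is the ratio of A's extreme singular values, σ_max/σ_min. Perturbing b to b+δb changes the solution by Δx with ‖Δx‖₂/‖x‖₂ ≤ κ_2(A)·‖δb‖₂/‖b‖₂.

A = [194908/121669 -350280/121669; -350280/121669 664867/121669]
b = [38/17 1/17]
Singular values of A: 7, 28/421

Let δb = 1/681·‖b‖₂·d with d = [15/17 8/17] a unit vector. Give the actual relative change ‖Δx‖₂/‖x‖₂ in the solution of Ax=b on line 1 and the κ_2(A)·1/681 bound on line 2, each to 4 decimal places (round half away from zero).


largest singular value 7, smallest 28/421
κ = σ_max/σ_min = 7/(28/421) = 105.2500
bound on ‖Δx‖/‖x‖: κ·ε = 105.2500·1/681 = 0.1546
solve Ax = b  →  x = [26.6008 14.0252]
2-norm of b is 2.2361; of x, 30.0718
Δx = A⁻¹·δb where δb = 1/681·2.2361·d; ‖Δx‖ = 0.0494
relative error = 0.0016
realised/bound (from unrounded values) ≈ 0.0106

0.0016
0.1546


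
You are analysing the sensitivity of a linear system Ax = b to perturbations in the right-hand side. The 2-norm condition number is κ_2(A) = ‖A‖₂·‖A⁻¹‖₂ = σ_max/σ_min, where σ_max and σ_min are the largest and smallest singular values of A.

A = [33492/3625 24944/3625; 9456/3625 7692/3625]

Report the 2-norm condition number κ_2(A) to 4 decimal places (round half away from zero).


87.0000

AᵀA = [1937808/21025 1453056/21025; 1453056/21025 1090192/21025]; tr = 121120/841, det = 2304/841
λ_max, λ_min = (121120/841 ± √14662303744/707281)/2 = 144, 16/841
κ = σ_max/σ_min = 12/(4/29) = 87.0000


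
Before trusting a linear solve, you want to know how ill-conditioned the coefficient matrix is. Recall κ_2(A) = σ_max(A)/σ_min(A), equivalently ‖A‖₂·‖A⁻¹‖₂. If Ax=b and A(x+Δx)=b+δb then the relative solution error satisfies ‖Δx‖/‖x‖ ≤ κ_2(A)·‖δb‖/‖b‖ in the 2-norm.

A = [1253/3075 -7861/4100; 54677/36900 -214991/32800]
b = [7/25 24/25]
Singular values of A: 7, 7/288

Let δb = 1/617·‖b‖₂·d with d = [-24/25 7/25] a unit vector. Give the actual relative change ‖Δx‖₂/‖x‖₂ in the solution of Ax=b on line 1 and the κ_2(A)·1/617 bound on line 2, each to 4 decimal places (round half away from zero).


σ_max = 7, σ_min = 7/288
κ = σ_max/σ_min = 7/(7/288) = 288.0000
perturbation bound = 288.0000·1/617 = 0.4668
solve Ax = b  →  x = [0.0314 -0.1394]
‖b‖₂ = 1.0000 and ‖x‖₂ = 0.1429
re-solving with b+δb shifts x by Δx of norm 0.0667
realised ‖Δx‖/‖x‖ = 0.4668
so the bound is sharp here: realised error equals the bound

0.4668
0.4668


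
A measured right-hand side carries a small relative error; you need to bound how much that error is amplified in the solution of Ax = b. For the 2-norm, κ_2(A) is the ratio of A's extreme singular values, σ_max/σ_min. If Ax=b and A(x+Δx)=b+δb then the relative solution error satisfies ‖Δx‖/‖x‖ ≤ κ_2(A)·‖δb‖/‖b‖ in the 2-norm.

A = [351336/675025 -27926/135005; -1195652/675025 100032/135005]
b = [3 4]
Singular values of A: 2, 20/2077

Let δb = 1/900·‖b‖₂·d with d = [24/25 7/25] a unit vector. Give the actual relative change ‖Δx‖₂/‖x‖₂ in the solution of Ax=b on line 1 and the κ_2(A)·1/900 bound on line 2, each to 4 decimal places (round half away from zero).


σ_max = 2, σ_min = 20/2077
κ = σ_max/σ_min = 2/(20/2077) = 207.7000
worst-case relative error ≤ 207.7000 × 1/900 = 0.2308
solve Ax = b  →  x = [158.3846 384.0231]
2-norm of b is 5.0000; of x, 415.4027
with δb = [0.0053 0.0016], A·Δx = δb → ‖Δx‖ = 0.5769
relative error = 0.0014
realised/bound (from unrounded values) ≈ 0.0060

0.0014
0.2308


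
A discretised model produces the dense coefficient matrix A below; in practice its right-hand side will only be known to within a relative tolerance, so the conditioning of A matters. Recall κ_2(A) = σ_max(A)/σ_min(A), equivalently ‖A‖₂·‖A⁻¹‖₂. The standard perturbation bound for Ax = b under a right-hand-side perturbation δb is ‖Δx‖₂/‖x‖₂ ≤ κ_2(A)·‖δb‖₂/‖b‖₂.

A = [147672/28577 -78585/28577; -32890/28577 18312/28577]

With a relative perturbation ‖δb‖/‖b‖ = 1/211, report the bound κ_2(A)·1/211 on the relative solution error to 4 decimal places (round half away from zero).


1.1659

form AᵀA = [13616164/485809 -7261800/485809; -7261800/485809 3873249/485809] with trace 60517/1681 and determinant 36/1681
solving λ² − 60517/1681·λ + 36/1681 = 0 gives λ = 36, 1/1681
σ_max=√36=6, σ_min=√(1/1681)=(1/41) → κ = 246.0000
perturbation bound = 246.0000·1/211 = 1.1659


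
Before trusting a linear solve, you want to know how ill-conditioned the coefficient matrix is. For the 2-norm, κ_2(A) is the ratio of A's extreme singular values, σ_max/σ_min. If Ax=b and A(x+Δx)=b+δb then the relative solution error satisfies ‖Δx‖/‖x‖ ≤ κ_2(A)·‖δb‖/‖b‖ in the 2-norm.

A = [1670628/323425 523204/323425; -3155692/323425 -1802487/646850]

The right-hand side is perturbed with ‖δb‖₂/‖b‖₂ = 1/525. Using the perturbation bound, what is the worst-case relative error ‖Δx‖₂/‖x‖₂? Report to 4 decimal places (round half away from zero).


form AᵀA = [44115536032/361950625 12865488426/361950625; 12865488426/361950625 15030896497/1447802500] with trace 306388865/2316484 and determinant 1119364/579121
λ_max, λ_min = (306388865/2316484 ± √93832648775249409/5366098122256)/2 = 529/4, 8464/579121
so κ_2 = √((529/4) / (8464/579121)) = 95.1250
perturbation bound = 95.1250·1/525 = 0.1812

0.1812


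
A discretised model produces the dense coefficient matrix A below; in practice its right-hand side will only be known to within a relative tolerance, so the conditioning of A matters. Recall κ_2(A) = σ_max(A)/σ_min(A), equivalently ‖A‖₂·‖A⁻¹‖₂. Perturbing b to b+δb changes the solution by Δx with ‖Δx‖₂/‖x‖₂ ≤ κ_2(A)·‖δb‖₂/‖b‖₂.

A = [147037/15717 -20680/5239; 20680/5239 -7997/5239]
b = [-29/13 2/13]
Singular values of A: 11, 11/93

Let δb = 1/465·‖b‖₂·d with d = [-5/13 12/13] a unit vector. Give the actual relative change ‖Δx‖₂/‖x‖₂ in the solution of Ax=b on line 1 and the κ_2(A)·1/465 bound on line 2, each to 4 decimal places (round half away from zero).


0.0048
0.2000

largest singular value 11, smallest 11/93
κ = σ_max/σ_min = 11/(11/93) = 93.0000
perturbation bound = 93.0000·1/465 = 0.2000
solve Ax = b  →  x = [3.0839 7.8741]
‖b‖₂ = 2.2361 and ‖x‖₂ = 8.4565
δb = ε·‖b‖·d = [-0.0018 0.0044]; solving A·Δx = δb gives ‖Δx‖ = 0.0407
realised ‖Δx‖/‖x‖ = 0.0048
realised/bound (from unrounded values) ≈ 0.0240


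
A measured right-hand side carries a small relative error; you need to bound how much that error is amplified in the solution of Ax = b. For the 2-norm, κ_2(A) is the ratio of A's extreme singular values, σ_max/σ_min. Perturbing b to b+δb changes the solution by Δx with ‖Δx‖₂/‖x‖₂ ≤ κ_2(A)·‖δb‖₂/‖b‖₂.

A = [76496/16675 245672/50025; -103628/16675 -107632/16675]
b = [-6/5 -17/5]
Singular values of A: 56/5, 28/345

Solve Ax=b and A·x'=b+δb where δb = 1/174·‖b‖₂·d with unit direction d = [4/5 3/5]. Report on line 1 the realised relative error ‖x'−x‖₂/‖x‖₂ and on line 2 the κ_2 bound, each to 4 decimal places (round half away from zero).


0.0069
0.7931

largest singular value 56/5, smallest 28/345
κ_2(A) = (56/5) / (28/345) = 138.0000
perturbation bound = 138.0000·1/174 = 0.7931
solve Ax = b  →  x = [26.8904 -25.3633]
‖b‖₂ = 3.6056 and ‖x‖₂ = 36.9647
with δb = [0.0166 0.0124], A·Δx = δb → ‖Δx‖ = 0.2553
relative error = 0.0069
realised/bound (from unrounded values) ≈ 0.0087


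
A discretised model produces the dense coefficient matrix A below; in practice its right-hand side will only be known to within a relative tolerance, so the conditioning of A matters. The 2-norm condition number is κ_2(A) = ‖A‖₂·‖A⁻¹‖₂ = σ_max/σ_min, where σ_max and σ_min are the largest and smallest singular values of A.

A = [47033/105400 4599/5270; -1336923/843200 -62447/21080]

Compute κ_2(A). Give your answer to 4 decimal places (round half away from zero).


198.4000

M = AᵀA = [3086300329/1137577984 723268665/142197248; 723268665/142197248 169521625/17774656]. tr(M)=48220361/3936256, det(M)=60025/15745024
λ_max, λ_min = (48220361/3936256 ± √2324966941203921/15494111297536)/2 = 49/4, 1225/3936256
σ_max=√(49/4)=(7/2), σ_min=√(1225/3936256)=(35/1984) → κ = 198.4000


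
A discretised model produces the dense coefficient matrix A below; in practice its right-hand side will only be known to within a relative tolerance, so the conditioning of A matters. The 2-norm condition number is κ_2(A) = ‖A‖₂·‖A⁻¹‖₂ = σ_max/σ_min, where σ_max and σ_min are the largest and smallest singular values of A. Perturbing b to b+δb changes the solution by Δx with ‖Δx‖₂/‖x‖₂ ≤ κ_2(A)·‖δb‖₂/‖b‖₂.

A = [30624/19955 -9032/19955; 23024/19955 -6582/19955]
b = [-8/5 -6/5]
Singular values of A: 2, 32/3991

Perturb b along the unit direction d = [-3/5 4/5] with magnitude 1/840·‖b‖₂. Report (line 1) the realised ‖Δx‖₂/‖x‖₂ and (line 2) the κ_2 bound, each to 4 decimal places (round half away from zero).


largest singular value 2, smallest 32/3991
κ = σ_max/σ_min = 2/(32/3991) = 249.4375
κ_2(A)·‖δb‖/‖b‖ = 0.2969
solve Ax = b  →  x = [-0.9600 0.2800]
‖b‖ = 2.0000, ‖x‖ = 1.0000
re-solving with b+δb shifts x by Δx of norm 0.2969
realised ‖Δx‖/‖x‖ = 0.2969
tightness: 0.2969 against a bound of 0.2969; the bound is attained (ratio 1)

0.2969
0.2969


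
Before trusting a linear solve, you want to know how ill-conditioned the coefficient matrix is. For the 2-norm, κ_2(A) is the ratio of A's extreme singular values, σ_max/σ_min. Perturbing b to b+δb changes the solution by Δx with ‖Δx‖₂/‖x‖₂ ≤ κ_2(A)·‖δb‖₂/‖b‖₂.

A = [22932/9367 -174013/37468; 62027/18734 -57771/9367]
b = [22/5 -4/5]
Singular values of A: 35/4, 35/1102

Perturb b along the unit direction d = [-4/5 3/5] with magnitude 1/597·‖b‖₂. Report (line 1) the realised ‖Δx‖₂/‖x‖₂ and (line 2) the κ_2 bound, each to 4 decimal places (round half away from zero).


from the listed singular values, σ₁ = 35/4, σ_n = 35/1102
κ_2(A) = (35/4) / (35/1102) = 275.5000
worst-case relative error ≤ 275.5000 × 1/597 = 0.4615
solve Ax = b  →  x = [-111.0185 -59.4689]
‖b‖₂ = 4.4721 and ‖x‖₂ = 125.9431
δb = ε·‖b‖·d = [-0.0060 0.0045]; solving A·Δx = δb gives ‖Δx‖ = 0.2359
realised ‖Δx‖/‖x‖ = 0.0019
tightness: 0.0019 against a bound of 0.4615 (unrounded ratio ≈ 0.0041)

0.0019
0.4615


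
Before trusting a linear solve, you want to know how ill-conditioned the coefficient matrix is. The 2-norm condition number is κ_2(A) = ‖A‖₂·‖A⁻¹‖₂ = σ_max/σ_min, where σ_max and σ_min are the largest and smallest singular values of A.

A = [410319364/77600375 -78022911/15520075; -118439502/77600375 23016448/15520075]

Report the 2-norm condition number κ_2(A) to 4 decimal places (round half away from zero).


342.5120

AᵀA = [291823833771796/9634909120225 -55584588572604/1926981824045; -55584588572604/1926981824045 10587730431121/385396364809]; tr = 661732573781/11456491225, det = 13032100/458259649
λ_max, λ_min = (661732573781/11456491225 ± √437875068988897276385961/131251191188502000625)/2 = 1444/25, 225625/458259649
σ_max=√(1444/25)=(38/5), σ_min=√(225625/458259649)=(475/21407) → κ = 342.5120


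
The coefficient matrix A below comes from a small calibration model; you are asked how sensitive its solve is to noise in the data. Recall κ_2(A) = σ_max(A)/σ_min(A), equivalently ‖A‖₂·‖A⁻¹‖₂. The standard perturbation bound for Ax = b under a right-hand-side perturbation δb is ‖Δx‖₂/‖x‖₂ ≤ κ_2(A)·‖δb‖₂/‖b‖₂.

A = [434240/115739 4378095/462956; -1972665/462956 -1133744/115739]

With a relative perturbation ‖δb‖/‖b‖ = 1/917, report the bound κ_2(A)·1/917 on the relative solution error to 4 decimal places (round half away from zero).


0.0670

form AᵀA = [631888525/19603792 94613580/1225237; 94613580/1225237 3634292797/19603792] with trace 164083897/753992 and determinant 302934025/24127744
eigenvalues of AᵀA: λ = (tr ± √(tr²−4·det))/2 = 3481/16, 87025/1507984
κ_2(A) = √(λ_max/λ_min) = √((3481/16) / (87025/1507984)) = 61.4000
κ_2(A)·‖δb‖/‖b‖ = 0.0670


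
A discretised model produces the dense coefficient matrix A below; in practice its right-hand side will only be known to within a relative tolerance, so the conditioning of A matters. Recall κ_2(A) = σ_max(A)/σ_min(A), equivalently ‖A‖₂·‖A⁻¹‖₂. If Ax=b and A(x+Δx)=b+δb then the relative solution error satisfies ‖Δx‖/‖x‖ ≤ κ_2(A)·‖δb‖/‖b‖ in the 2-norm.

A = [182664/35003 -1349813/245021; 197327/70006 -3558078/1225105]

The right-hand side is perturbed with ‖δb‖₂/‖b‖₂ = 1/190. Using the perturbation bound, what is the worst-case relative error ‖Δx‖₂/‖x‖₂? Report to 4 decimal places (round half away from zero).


form AᵀA = [596548417/16957924 -5480497017/148381835; -5480497017/148381835 201417984181/5193364225] with trace 1826924789/24700900 and determinant 3418801/24700900
eigenvalues of AᵀA: λ = (tr ± √(tr²−4·det))/2 = 1849/25, 1849/988036
κ_2(A) = √(λ_max/λ_min) = √((1849/25) / (1849/988036)) = 198.8000
perturbation bound = 198.8000·1/190 = 1.0463

1.0463


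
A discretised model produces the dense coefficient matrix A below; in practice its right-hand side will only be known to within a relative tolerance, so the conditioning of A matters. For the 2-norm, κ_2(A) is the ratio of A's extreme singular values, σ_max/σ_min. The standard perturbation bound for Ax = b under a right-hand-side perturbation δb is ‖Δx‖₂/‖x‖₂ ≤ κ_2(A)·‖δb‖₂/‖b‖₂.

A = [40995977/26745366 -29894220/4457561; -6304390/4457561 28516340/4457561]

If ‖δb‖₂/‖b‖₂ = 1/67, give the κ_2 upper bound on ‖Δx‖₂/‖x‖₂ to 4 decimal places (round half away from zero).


4.1966

M = AᵀA = [3699764718169/850552440516 -456641206490/23626456681; -456641206490/23626456681 2029543444000/23626456681]. tr(M)=45665275849/505980036, det(M)=13032100/126495009
char-poly roots: 361/4 and 144400/126495009
κ = σ_max/σ_min = (19/2)/(380/11247) = 281.1750
perturbation bound = 281.1750·1/67 = 4.1966


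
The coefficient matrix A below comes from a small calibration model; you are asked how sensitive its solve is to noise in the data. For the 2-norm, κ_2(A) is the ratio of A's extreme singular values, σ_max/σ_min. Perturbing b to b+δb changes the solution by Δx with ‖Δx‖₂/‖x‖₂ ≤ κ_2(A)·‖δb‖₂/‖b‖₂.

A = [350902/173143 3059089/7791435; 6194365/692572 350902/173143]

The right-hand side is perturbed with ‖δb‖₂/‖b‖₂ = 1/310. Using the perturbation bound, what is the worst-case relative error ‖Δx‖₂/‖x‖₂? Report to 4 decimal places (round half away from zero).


form AᵀA = [23997782969/285339664 30370743551/1605035610; 30370743551/1605035610 153896941141/36113301225] with trace 30373504801/343731600 and determinant 4879681/13749264
eigenvalues of AᵀA: λ = (tr ± √(tr²−4·det))/2 = 2209/25, 55225/13749264
κ_2(A) = √(λ_max/λ_min) = √((2209/25) / (55225/13749264)) = 148.3200
perturbation bound = 148.3200·1/310 = 0.4785

0.4785


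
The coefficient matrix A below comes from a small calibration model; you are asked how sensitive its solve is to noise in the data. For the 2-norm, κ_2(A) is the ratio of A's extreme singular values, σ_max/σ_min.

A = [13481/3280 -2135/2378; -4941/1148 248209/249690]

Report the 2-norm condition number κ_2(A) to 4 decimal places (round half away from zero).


AᵀA = [18670523089/527161600 -105017783/13179040; -105017783/13179040 66505433/37066050]; tr = 4201009/112896, det = 13845841/282240000
eigenvalues of AᵀA: λ = (tr ± √(tr²−4·det))/2 = 3721/100, 3721/2822400
σ_max=√(3721/100)=(61/10), σ_min=√(3721/2822400)=(61/1680) → κ = 168.0000

168.0000


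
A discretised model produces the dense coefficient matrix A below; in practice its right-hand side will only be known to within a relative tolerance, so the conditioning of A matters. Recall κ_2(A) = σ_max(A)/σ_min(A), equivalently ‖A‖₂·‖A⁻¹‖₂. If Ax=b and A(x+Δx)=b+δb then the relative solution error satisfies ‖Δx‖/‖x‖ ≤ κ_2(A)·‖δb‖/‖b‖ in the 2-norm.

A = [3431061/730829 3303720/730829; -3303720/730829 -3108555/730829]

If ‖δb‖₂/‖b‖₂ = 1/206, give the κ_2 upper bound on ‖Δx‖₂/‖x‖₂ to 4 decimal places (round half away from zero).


M = AᵀA = [26975916081/635090401 25689726720/635090401; 25689726720/635090401 24468109425/635090401]. tr(M)=61170066/755161, det(M)=164025/755161
char-poly roots: 81 and 2025/755161
so κ_2 = √(81 / (2025/755161)) = 173.8000
bound on ‖Δx‖/‖x‖: κ·ε = 173.8000·1/206 = 0.8437

0.8437


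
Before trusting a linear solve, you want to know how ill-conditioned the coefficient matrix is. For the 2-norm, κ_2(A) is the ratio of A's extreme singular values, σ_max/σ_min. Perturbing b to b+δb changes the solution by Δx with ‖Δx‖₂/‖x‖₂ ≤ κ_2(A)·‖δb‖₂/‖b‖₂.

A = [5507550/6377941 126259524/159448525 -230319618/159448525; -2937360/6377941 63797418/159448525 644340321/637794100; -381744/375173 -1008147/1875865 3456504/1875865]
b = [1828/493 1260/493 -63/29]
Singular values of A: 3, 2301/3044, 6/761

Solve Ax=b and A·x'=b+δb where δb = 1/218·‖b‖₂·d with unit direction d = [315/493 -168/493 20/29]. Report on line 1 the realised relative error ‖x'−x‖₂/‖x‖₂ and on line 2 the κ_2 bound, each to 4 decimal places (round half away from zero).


σ_max = 3, σ_min = 6/761
κ_2(A) = 3 / (6/761) = 380.5000
perturbation bound = 380.5000·1/218 = 1.7454
solve Ax = b  →  x = [0.4706 5.3270 0.6346]
‖b‖ = 5.0000, ‖x‖ = 5.3853
Δx = A⁻¹·δb where δb = 1/218·5.0000·d; ‖Δx‖ = 2.9090
relative error = 0.5402
realised/bound (from unrounded values) ≈ 0.3095

0.5402
1.7454


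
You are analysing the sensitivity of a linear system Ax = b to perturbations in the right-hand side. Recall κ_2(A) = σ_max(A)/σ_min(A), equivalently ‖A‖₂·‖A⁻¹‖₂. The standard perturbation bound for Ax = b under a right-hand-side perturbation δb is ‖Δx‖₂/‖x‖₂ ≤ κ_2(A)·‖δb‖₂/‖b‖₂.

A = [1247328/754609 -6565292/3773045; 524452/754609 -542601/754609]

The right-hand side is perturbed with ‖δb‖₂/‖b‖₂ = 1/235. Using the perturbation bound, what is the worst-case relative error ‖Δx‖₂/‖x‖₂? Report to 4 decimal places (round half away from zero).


form AᵀA = [1830877039888/569434742881 -9611913438036/2847173714405; -9611913438036/2847173714405 50463455175289/14235868572025] with trace 114429704129/16927311025 and determinant 7311616/16927311025
char-poly roots: 169/25 and 43264/677092441
κ = σ_max/σ_min = (13/5)/(208/26021) = 325.2625
bound on ‖Δx‖/‖x‖: κ·ε = 325.2625·1/235 = 1.3841

1.3841


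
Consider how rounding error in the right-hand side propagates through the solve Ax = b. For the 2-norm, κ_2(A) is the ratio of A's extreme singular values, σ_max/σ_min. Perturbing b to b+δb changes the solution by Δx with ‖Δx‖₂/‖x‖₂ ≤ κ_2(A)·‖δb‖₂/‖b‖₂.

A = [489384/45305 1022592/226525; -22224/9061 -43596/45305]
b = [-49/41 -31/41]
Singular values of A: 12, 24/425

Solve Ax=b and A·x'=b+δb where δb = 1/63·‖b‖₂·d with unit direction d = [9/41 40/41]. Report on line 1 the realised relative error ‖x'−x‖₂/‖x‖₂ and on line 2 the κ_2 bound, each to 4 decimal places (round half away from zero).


0.0224
3.3730

from the listed singular values, σ₁ = 12, σ_n = 24/425
κ = σ_max/σ_min = 12/(24/425) = 212.5000
bound on ‖Δx‖/‖x‖: κ·ε = 212.5000·1/63 = 3.3730
solve Ax = b  →  x = [6.7340 -16.3782]
‖b‖ = 1.4142, ‖x‖ = 17.7085
with δb = [0.0049 0.0219], A·Δx = δb → ‖Δx‖ = 0.3975
realised ‖Δx‖/‖x‖ = 0.0224
realised/bound (from unrounded values) ≈ 0.0067


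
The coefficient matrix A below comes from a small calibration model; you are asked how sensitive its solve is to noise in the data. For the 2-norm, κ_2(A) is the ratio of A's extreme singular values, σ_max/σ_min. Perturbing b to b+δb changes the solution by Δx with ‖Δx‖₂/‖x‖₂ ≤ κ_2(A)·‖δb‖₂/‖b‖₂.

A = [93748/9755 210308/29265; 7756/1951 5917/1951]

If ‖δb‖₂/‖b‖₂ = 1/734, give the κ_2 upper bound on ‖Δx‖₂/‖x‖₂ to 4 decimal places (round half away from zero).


AᵀA = [10292575904/95160025 23157873284/285480075; 23157873284/285480075 52106904889/856440225]; tr = 5789603521/34257609, det = 11424400/34257609
λ_max, λ_min = (5789603521/34257609 ± √33517943439862559041/1173583774396881)/2 = 169, 67600/34257609
so κ_2 = √(169 / (67600/34257609)) = 292.6500
bound on ‖Δx‖/‖x‖: κ·ε = 292.6500·1/734 = 0.3987

0.3987


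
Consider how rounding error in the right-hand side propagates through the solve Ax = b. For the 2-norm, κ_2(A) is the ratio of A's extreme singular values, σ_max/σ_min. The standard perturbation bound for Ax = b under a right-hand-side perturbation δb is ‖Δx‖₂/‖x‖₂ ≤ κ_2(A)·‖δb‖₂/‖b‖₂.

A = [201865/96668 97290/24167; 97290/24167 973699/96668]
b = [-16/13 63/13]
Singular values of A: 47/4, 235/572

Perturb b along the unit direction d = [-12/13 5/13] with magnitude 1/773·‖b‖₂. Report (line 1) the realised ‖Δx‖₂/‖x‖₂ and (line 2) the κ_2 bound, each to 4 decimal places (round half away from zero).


σ_max = 47/4, σ_min = 235/572
condition number: (47/4) ÷ (235/572) = 28.6000
κ_2(A)·‖δb‖/‖b‖ = 0.0370
solve Ax = b  →  x = [-6.6095 3.1227]
2-norm of b is 5.0000; of x, 7.3101
δb = ε·‖b‖·d = [-0.0060 0.0025]; solving A·Δx = δb gives ‖Δx‖ = 0.0157
dividing the unrounded norms, ‖Δx‖/‖x‖ = 0.0022
realised/bound (from unrounded values) ≈ 0.0582

0.0022
0.0370


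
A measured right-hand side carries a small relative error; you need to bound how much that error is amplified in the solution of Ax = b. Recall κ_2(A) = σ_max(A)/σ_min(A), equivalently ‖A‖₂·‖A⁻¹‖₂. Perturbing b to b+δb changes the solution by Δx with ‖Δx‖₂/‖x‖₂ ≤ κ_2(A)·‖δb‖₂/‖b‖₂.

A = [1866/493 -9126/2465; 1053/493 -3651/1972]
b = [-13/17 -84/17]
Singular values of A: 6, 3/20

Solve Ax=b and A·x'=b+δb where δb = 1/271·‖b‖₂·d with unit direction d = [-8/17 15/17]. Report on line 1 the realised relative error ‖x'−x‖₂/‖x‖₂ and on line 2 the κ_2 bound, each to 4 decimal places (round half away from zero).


σ_max = 6, σ_min = 3/20
κ = σ_max/σ_min = 6/(3/20) = 40.0000
perturbation bound = 40.0000·1/271 = 0.1476
solve Ax = b  →  x = [-18.7529 -18.9655]
‖b‖₂ = 5.0000 and ‖x‖₂ = 26.6714
with δb = [-0.0087 0.0163], A·Δx = δb → ‖Δx‖ = 0.1230
dividing the unrounded norms, ‖Δx‖/‖x‖ = 0.0046
so the bound overstates the realised error by a factor of ≈ 32.0056 (computed from the unrounded values)

0.0046
0.1476


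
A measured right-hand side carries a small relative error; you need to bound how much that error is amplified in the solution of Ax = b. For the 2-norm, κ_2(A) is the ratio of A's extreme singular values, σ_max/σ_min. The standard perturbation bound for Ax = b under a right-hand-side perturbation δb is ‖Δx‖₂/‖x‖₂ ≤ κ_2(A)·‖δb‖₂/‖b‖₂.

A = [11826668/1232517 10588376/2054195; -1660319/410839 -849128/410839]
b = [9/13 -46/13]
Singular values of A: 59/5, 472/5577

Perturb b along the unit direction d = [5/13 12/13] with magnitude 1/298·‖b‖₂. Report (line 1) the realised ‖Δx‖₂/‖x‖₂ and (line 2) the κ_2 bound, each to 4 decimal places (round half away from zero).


from the listed singular values, σ₁ = 59/5, σ_n = 472/5577
κ_2(A) = (59/5) / (472/5577) = 139.4250
κ_2(A)·‖δb‖/‖b‖ = 0.4679
solve Ax = b  →  x = [16.8305 -31.1970]
‖b‖ = 3.6056, ‖x‖ = 35.4474
with δb = [0.0047 0.0112], A·Δx = δb → ‖Δx‖ = 0.1430
realised ‖Δx‖/‖x‖ = 0.0040
tightness: 0.0040 against a bound of 0.4679 (unrounded ratio ≈ 0.0086)

0.0040
0.4679


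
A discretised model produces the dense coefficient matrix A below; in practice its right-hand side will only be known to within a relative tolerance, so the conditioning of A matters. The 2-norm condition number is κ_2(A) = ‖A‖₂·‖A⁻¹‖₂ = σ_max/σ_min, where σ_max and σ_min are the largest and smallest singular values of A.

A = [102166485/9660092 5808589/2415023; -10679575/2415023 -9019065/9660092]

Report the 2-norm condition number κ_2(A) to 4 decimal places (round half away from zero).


181.2400

form AᵀA = [72561205989025/552173831056 1020359322540/34510864441; 1020359322540/34510864441 3675614391769/552173831056] with trace 22676032237/164239688 and determinant 3049800625/5255670016
eigenvalues of AᵀA: λ = (tr ± √(tr²−4·det))/2 = 2209/16, 1380625/328479376
σ_max=√(2209/16)=(47/4), σ_min=√(1380625/328479376)=(1175/18124) → κ = 181.2400


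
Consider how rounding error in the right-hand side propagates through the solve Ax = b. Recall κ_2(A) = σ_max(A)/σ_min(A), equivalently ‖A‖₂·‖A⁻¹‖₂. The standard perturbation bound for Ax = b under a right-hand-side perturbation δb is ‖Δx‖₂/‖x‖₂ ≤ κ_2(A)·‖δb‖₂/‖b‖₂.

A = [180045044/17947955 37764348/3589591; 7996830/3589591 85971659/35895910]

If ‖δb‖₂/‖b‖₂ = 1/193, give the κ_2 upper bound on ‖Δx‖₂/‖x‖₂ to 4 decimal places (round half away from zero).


1.9553

M = AᵀA = [20234949506356/191629440025 4249276661637/38325888005; 4249276661637/38325888005 89236004841001/766517760100]. tr(M)=8093973977/36457444, det(M)=1971537604/5696475625
solving λ² − 8093973977/36457444·λ + 1971537604/5696475625 = 0 gives λ = 22201/100, 355216/227859025
κ_2(A) = √(λ_max/λ_min) = √((22201/100) / (355216/227859025)) = 377.3750
bound on ‖Δx‖/‖x‖: κ·ε = 377.3750·1/193 = 1.9553


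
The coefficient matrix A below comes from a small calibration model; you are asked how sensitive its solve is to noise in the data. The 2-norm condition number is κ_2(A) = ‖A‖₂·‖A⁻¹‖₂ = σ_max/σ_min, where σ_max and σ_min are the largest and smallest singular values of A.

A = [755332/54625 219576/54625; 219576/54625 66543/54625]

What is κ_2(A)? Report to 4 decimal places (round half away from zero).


327.7500

M = AᵀA = [197996816/954845 57748488/954845; 57748488/954845 16845309/954845]. tr(M)=42968425/190969, det(M)=90000/190969
eigenvalues of AᵀA: λ = (tr ± √(tr²−4·det))/2 = 225, 400/190969
κ = σ_max/σ_min = 15/(20/437) = 327.7500


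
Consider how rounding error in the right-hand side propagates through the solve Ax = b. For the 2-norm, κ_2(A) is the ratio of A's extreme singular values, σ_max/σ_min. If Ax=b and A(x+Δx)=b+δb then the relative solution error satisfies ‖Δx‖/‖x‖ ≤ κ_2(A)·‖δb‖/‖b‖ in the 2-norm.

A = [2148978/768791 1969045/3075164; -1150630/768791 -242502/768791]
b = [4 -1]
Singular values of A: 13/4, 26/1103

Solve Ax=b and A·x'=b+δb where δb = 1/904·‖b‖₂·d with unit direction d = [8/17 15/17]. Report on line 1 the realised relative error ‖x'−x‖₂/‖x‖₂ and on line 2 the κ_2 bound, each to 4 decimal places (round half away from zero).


largest singular value 13/4, smallest 26/1103
condition number: (13/4) ÷ (26/1103) = 137.8750
bound on ‖Δx‖/‖x‖: κ·ε = 137.8750·1/904 = 0.1525
solve Ax = b  →  x = [-8.1116 41.6585]
‖b‖ = 4.1231, ‖x‖ = 42.4409
Δx = A⁻¹·δb where δb = 1/904·4.1231·d; ‖Δx‖ = 0.1935
relative error = 0.0046
tightness: 0.0046 against a bound of 0.1525 (unrounded ratio ≈ 0.0299)

0.0046
0.1525


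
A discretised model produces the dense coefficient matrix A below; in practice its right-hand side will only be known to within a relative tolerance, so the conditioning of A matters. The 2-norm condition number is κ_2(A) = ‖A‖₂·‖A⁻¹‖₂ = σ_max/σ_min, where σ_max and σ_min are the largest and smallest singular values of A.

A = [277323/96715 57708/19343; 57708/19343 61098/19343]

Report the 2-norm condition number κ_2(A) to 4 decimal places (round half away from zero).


230.0000

AᵀA = [190443969/11122225 39991644/2224445; 39991644/2224445 8398548/444889]; tr = 476109/13225, det = 324/13225
char-poly roots: 36 and 9/13225
κ = σ_max/σ_min = 6/(3/115) = 230.0000


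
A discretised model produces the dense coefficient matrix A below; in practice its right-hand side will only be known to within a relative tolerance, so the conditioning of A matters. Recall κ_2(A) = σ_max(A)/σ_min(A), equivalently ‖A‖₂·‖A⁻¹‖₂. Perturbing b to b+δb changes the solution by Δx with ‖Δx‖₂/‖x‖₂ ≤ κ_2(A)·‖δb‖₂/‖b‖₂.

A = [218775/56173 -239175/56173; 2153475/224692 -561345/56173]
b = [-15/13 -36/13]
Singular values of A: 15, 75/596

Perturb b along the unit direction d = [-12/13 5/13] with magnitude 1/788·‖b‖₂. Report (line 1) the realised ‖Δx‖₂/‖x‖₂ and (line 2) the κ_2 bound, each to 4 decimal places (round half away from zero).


0.1513
0.1513

largest singular value 15, smallest 75/596
κ_2(A) = 15 / (75/596) = 119.2000
worst-case relative error ≤ 119.2000 × 1/788 = 0.1513
solve Ax = b  →  x = [-0.1379 0.1448]
‖b‖₂ = 3.0000 and ‖x‖₂ = 0.2000
re-solving with b+δb shifts x by Δx of norm 0.0303
dividing the unrounded norms, ‖Δx‖/‖x‖ = 0.1513
realised/bound = 1 exactly: the bound is attained for this b and d


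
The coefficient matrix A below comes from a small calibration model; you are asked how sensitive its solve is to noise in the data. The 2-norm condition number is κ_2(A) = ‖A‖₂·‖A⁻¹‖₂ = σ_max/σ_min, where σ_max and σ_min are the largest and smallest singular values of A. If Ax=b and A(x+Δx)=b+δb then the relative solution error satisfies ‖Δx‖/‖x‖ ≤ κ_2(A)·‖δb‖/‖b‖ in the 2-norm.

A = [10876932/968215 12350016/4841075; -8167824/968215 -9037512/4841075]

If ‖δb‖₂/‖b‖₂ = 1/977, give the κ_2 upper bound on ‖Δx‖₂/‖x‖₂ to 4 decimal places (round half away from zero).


0.3867

form AᵀA = [180508291344/914575889 203070333312/4572879445; 203070333312/4572879445 228487334976/22864397225] with trace 115638893136/557668225 and determinant 6718464/22306729
solving λ² − 115638893136/557668225·λ + 6718464/22306729 = 0 gives λ = 5184/25, 32400/22306729
σ_max=√(5184/25)=(72/5), σ_min=√(32400/22306729)=(180/4723) → κ = 377.8400
perturbation bound = 377.8400·1/977 = 0.3867


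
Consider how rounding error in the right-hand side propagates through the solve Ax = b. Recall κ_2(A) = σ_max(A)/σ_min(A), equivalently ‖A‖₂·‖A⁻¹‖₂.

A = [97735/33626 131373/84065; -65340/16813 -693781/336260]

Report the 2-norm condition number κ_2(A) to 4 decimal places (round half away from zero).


form AᵀA = [26629392625/1130707876 7101113085/565353938; 7101113085/565353938 30298956721/4522831504] with trace 473413589/15649936 and determinant 366025/62599744
eigenvalues of AᵀA: λ = (tr ± √(tr²−4·det))/2 = 121/4, 3025/15649936
κ = σ_max/σ_min = (11/2)/(55/3956) = 395.6000

395.6000


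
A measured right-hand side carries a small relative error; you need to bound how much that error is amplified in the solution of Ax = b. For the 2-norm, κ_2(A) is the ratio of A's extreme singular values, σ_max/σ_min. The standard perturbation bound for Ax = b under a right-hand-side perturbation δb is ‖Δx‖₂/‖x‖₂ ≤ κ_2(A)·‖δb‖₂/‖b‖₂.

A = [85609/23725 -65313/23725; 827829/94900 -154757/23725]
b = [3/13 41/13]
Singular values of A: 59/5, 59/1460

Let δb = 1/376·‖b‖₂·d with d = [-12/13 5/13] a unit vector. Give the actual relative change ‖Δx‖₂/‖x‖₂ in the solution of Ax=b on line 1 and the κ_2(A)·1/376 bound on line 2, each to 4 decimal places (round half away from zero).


from the listed singular values, σ₁ = 59/5, σ_n = 59/1460
condition number: (59/5) ÷ (59/1460) = 292.0000
worst-case relative error ≤ 292.0000 × 1/376 = 0.7766
solve Ax = b  →  x = [15.0508 19.6441]
2-norm of b is 3.1623; of x, 24.7471
re-solving with b+δb shifts x by Δx of norm 0.2081
relative error = 0.0084
so the bound overstates the realised error by a factor of ≈ 92.3434 (computed from the unrounded values)

0.0084
0.7766


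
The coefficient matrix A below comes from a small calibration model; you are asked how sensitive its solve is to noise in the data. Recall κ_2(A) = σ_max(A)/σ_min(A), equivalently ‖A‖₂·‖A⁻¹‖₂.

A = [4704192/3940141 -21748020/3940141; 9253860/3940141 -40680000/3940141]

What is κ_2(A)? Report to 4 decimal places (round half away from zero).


AᵀA = [372883554576/53718723529 -1656587842560/53718723529; -1656587842560/53718723529 7362763923600/53718723529]; tr = 4601812896/31956409, det = 12960000/31956409
char-poly roots: 144 and 90000/31956409
so κ_2 = √(144 / (90000/31956409)) = 226.1200

226.1200


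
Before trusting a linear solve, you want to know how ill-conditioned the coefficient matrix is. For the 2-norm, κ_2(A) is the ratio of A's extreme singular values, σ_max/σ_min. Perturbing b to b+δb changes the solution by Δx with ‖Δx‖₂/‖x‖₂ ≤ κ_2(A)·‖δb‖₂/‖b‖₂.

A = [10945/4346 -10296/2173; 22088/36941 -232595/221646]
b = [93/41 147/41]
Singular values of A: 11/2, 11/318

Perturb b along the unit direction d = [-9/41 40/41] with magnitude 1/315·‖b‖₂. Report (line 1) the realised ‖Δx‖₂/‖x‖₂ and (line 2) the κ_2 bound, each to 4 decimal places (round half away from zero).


largest singular value 11/2, smallest 11/318
κ = σ_max/σ_min = (11/2)/(11/318) = 159.0000
worst-case relative error ≤ 159.0000 × 1/315 = 0.5048
solve Ax = b  →  x = [76.7807 40.3316]
‖b‖₂ = 4.2426 and ‖x‖₂ = 86.7290
with δb = [-0.0030 0.0131], A·Δx = δb → ‖Δx‖ = 0.3894
relative error = 0.0045
tightness: 0.0045 against a bound of 0.5048 (unrounded ratio ≈ 0.0089)

0.0045
0.5048


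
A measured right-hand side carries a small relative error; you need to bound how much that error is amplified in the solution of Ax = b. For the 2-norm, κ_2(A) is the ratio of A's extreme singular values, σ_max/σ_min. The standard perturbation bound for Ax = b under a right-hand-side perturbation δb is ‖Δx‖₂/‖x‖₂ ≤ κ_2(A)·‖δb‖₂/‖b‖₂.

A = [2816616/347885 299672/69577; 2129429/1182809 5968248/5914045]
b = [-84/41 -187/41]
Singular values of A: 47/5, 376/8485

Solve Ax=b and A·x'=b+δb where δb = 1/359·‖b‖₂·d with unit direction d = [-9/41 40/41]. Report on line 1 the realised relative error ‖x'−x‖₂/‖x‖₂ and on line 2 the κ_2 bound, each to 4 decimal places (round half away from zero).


0.0035
0.5909

from the listed singular values, σ₁ = 47/5, σ_n = 376/8485
condition number: (47/5) ÷ (376/8485) = 212.1250
κ_2(A)·‖δb‖/‖b‖ = 0.5909
solve Ax = b  →  x = [42.1965 -79.7966]
‖b‖₂ = 5.0000 and ‖x‖₂ = 90.2665
with δb = [-0.0031 0.0136], A·Δx = δb → ‖Δx‖ = 0.3143
relative error = 0.0035
so the bound overstates the realised error by a factor of ≈ 169.7011 (computed from the unrounded values)


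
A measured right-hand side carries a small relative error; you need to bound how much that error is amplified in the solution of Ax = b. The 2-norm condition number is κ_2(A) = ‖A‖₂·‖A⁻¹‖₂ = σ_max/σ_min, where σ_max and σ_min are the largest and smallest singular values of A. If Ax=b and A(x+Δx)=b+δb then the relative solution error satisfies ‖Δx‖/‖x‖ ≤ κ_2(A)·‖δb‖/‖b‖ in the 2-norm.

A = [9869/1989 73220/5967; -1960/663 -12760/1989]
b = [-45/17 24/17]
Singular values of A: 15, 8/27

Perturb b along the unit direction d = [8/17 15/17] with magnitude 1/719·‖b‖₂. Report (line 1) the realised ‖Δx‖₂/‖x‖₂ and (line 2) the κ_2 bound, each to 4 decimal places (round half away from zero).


σ_max = 15, σ_min = 8/27
condition number: 15 ÷ (8/27) = 50.6250
worst-case relative error ≤ 50.6250 × 1/719 = 0.0704
solve Ax = b  →  x = [-0.0769 -0.1846]
‖b‖ = 3.0000, ‖x‖ = 0.2000
with δb = [0.0020 0.0037], A·Δx = δb → ‖Δx‖ = 0.0141
realised ‖Δx‖/‖x‖ = 0.0704
so the bound is sharp here: realised error equals the bound

0.0704
0.0704


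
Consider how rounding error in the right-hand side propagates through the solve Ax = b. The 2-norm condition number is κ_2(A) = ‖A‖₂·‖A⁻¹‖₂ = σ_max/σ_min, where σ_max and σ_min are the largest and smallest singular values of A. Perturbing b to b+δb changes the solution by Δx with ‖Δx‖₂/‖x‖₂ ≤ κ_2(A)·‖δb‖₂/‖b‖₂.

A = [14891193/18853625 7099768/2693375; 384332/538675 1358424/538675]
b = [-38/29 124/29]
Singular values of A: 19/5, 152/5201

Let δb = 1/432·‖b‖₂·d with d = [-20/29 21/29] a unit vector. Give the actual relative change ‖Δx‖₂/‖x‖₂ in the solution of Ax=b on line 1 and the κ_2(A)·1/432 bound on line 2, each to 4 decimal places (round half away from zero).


from the listed singular values, σ₁ = 19/5, σ_n = 152/5201
κ_2(A) = (19/5) / (152/5201) = 130.0250
bound on ‖Δx‖/‖x‖: κ·ε = 130.0250·1/432 = 0.3010
solve Ax = b  →  x = [-131.2463 38.8284]
‖b‖₂ = 4.4721 and ‖x‖₂ = 136.8694
re-solving with b+δb shifts x by Δx of norm 0.3542
realised ‖Δx‖/‖x‖ = 0.0026
so the bound overstates the realised error by a factor of ≈ 116.2988 (computed from the unrounded values)

0.0026
0.3010


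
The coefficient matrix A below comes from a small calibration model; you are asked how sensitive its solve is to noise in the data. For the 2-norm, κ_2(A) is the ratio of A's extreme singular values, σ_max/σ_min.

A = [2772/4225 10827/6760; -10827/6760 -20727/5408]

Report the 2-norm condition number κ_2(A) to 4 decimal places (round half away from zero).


400.0000

AᵀA = [20250729/6760000 38879757/5408000; 38879757/5408000 74649681/4326400]; tr = 12960081/640000, det = 6561/2560000
char-poly roots: 81/4 and 81/640000
so κ_2 = √((81/4) / (81/640000)) = 400.0000
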